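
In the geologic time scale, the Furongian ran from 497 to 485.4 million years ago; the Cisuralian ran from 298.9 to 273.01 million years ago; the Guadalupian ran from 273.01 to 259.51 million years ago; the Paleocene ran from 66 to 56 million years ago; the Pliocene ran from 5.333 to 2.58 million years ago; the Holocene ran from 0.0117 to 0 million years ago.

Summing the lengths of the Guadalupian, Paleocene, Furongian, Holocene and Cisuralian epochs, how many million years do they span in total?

Each duration: Guadalupian = 13.5; Paleocene = 10; Furongian = 11.6; Holocene = 0.0117; Cisuralian = 25.89.
Sum: 13.5 + 10 + 11.6 + 0.0117 + 25.89 = 61.0017 Myr.

61.0017 million years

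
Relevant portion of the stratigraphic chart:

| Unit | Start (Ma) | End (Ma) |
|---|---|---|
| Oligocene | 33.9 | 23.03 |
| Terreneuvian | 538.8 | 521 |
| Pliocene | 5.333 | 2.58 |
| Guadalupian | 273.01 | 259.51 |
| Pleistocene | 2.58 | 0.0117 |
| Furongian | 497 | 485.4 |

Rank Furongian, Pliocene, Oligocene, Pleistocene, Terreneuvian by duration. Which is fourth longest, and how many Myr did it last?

Durations: Furongian 11.6; Pliocene 2.753; Oligocene 10.87; Pleistocene 2.5683; Terreneuvian 17.8 Myr.
Sorted longest-first: Terreneuvian (17.8), Furongian (11.6), Oligocene (10.87), Pliocene (2.753), Pleistocene (2.5683).
The fourth longest is Pliocene at 2.753 Myr.

Pliocene, 2.753 million years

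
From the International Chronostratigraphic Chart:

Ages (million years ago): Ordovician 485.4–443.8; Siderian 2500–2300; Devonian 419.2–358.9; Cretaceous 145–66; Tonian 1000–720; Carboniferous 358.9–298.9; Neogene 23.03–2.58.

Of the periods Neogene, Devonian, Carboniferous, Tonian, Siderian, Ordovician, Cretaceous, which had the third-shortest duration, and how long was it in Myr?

Durations: Neogene 20.45; Devonian 60.3; Carboniferous 60; Tonian 280; Siderian 200; Ordovician 41.6; Cretaceous 79 Myr.
Sorted shortest-first: Neogene (20.45), Ordovician (41.6), Carboniferous (60), Devonian (60.3), Cretaceous (79), Siderian (200), Tonian (280).
The third shortest is Carboniferous at 60 Myr.

Carboniferous, 60 million years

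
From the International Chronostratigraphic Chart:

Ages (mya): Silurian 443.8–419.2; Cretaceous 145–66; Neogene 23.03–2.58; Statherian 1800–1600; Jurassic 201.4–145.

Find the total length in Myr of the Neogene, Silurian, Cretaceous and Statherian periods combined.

324.05 million years

Each duration: Neogene = 20.45; Silurian = 24.6; Cretaceous = 79; Statherian = 200.
Sum: 20.45 + 24.6 + 79 + 200 = 324.05 Myr.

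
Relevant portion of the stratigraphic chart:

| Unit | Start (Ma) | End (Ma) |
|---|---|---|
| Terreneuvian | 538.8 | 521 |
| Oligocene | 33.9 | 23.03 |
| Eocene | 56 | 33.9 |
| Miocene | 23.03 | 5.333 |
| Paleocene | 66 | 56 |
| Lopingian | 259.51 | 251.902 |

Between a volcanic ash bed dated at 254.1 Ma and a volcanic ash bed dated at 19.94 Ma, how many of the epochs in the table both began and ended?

3

The older date is 254.1 Ma and the younger is 19.94 Ma.
Epochs with start < 254.1 and end > 19.94 Ma: Paleocene (66–56), Eocene (56–33.9), Oligocene (33.9–23.03).
That is 3 complete epochs.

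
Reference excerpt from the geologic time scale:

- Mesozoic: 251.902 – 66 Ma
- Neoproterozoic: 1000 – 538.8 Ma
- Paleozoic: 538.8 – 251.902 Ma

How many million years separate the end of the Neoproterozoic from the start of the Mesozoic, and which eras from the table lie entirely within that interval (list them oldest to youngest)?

End of Neoproterozoic = 538.8 Ma; start of Mesozoic = 251.902 Ma.
Gap = 538.8 − 251.902 = 286.898 Myr.
Eras wholly inside 538.8–251.902 Ma: Paleozoic (538.8–251.902).

286.898 million years; Paleozoic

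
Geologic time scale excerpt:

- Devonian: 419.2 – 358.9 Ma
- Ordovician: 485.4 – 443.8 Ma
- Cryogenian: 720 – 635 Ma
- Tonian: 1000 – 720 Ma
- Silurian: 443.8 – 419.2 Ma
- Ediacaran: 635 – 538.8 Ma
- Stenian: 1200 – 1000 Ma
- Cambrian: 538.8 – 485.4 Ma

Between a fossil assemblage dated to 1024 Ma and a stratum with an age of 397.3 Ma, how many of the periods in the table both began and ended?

6

The older date is 1024 Ma and the younger is 397.3 Ma.
Periods with start < 1024 and end > 397.3 Ma: Tonian (1000–720), Cryogenian (720–635), Ediacaran (635–538.8), Cambrian (538.8–485.4), Ordovician (485.4–443.8), Silurian (443.8–419.2).
That is 6 complete periods.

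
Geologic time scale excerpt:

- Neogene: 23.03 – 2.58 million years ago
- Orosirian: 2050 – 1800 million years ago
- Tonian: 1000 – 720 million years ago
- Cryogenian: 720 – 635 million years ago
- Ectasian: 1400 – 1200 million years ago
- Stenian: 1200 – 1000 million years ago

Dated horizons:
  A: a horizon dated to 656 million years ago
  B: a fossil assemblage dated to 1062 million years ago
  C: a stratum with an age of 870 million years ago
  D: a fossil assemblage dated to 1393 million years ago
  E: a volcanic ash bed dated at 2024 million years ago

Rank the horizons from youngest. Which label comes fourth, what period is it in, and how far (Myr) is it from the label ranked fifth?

Sorted youngest-first by Ma: A (656), C (870), B (1062), D (1393), E (2024).
The fourth youngest is D at 1393 Ma, which lies in 1400–1200 Ma: the Ectasian.
The fifth youngest is E at 2024 Ma; separation = |1393 − 2024| = 631 Myr.

D, in the Ectasian; 631 million years to E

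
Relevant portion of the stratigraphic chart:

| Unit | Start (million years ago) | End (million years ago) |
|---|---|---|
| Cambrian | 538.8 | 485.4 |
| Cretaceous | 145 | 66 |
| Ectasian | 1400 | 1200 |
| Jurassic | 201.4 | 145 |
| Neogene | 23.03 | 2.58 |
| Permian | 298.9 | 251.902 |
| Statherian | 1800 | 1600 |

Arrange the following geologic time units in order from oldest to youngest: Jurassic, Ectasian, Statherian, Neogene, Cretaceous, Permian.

Statherian → Ectasian → Permian → Jurassic → Cretaceous → Neogene

Sorting by start age (descending Ma, since larger Ma = older): Statherian began 1800, Ectasian began 1400, Permian began 298.9, Jurassic began 201.4, Cretaceous began 145, Neogene began 23.03.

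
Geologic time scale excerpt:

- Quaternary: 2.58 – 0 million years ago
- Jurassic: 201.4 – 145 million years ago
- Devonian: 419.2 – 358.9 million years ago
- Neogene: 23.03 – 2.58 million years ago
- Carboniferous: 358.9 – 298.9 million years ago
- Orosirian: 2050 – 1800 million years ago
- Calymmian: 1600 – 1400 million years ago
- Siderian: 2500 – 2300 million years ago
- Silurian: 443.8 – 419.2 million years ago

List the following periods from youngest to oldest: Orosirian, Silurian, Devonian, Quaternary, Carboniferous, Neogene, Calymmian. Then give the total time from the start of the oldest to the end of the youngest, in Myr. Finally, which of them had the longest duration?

Start ages (Ma): Orosirian 2050, Calymmian 1600, Silurian 443.8, Devonian 419.2, Carboniferous 358.9, Neogene 23.03, Quaternary 2.58.
Ordered youngest to oldest: Quaternary, Neogene, Carboniferous, Devonian, Silurian, Calymmian, Orosirian.
Span = 2050 − 0 = 2050 Myr.
Durations: Devonian 60.3, Silurian 24.6, Quaternary 2.58, Calymmian 200, Orosirian 250, Carboniferous 60, Neogene 20.45 → longest is Orosirian (250 Myr).

Quaternary → Neogene → Carboniferous → Devonian → Silurian → Calymmian → Orosirian; total span 2050 Myr; longest is Orosirian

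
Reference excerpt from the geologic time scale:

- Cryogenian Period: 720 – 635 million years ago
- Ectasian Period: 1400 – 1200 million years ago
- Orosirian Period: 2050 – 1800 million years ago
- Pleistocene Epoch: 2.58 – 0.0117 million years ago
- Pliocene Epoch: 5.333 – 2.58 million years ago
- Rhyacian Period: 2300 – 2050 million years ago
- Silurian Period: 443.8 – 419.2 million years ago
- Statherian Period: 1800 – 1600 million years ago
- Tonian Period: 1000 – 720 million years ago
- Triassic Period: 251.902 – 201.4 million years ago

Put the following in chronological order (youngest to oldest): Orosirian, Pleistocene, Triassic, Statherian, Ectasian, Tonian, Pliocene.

The oldest of these is Orosirian (starts 2050 Ma) and the youngest is Pleistocene (ends 0.0117 Ma).
In between, by decreasing start age: Statherian (1800), Ectasian (1400), Tonian (1000), Triassic (251.902), Pliocene (5.333).
Listing youngest first means reversing that sequence.

Pleistocene, Pliocene, Triassic, Tonian, Ectasian, Statherian, Orosirian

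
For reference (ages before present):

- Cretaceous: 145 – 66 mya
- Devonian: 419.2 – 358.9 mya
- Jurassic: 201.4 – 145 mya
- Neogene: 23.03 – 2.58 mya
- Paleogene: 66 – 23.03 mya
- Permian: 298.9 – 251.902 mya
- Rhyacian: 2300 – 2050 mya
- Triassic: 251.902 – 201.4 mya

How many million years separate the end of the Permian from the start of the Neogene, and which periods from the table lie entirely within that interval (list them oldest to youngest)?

End of Permian = 251.902 Ma; start of Neogene = 23.03 Ma.
Gap = 251.902 − 23.03 = 228.872 Myr.
Periods wholly inside 251.902–23.03 Ma: Triassic (251.902–201.4), Jurassic (201.4–145), Cretaceous (145–66), Paleogene (66–23.03).

228.872 million years; Triassic, Jurassic, Cretaceous, Paleogene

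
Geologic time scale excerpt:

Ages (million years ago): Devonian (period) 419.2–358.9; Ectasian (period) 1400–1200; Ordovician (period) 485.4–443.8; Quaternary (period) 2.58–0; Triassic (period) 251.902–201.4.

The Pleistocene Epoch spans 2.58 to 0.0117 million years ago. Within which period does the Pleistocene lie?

Quaternary

The Pleistocene (2.58–0.0117 Ma) lies entirely within 2.58–0 Ma, the Quaternary Period.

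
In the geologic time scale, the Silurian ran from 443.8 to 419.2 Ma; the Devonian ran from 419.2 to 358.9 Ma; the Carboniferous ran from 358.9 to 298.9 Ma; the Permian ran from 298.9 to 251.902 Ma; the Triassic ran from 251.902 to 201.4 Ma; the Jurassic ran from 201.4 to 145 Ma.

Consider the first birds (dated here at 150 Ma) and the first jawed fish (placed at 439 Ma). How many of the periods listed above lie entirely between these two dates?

The older date is 439 Ma and the younger is 150 Ma.
Periods with start < 439 and end > 150 Ma: Devonian (419.2–358.9), Carboniferous (358.9–298.9), Permian (298.9–251.902), Triassic (251.902–201.4).
That is 4 complete periods.

4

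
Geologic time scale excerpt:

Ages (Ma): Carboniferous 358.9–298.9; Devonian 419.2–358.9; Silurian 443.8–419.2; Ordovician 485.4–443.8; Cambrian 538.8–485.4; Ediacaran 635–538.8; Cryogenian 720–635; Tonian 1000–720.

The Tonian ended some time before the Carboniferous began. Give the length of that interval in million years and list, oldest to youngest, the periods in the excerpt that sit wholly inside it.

361.1 million years; Cryogenian, Ediacaran, Cambrian, Ordovician, Silurian, Devonian

The Tonian closes at 720 Ma and the Carboniferous opens at 358.9 Ma, so the interval is 720 − 358.9 = 361.1 Myr.
A period fits inside if it starts at or after 720 Ma and ends at or before 358.9 Ma; oldest first that gives Cryogenian, Ediacaran, Cambrian, Ordovician, Silurian, Devonian.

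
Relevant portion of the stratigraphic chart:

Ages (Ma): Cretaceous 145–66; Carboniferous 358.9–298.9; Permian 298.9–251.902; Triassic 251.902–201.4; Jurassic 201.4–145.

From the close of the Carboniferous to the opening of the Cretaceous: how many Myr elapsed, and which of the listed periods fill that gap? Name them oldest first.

153.9 million years; Permian, Triassic, Jurassic

End of Carboniferous = 298.9 Ma; start of Cretaceous = 145 Ma.
Gap = 298.9 − 145 = 153.9 Myr.
Periods wholly inside 298.9–145 Ma: Permian (298.9–251.902), Triassic (251.902–201.4), Jurassic (201.4–145).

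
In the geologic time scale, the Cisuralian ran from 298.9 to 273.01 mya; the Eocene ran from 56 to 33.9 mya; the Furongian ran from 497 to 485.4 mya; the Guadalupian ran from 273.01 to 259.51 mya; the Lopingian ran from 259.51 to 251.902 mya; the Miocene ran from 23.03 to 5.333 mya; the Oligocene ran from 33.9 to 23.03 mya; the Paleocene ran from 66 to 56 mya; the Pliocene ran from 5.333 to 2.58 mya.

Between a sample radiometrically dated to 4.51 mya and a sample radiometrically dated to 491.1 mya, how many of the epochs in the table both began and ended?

The older date is 491.1 Ma and the younger is 4.51 Ma.
Epochs with start < 491.1 and end > 4.51 Ma: Cisuralian (298.9–273.01), Guadalupian (273.01–259.51), Lopingian (259.51–251.902), Paleocene (66–56), Eocene (56–33.9), Oligocene (33.9–23.03), Miocene (23.03–5.333).
That is 7 complete epochs.

7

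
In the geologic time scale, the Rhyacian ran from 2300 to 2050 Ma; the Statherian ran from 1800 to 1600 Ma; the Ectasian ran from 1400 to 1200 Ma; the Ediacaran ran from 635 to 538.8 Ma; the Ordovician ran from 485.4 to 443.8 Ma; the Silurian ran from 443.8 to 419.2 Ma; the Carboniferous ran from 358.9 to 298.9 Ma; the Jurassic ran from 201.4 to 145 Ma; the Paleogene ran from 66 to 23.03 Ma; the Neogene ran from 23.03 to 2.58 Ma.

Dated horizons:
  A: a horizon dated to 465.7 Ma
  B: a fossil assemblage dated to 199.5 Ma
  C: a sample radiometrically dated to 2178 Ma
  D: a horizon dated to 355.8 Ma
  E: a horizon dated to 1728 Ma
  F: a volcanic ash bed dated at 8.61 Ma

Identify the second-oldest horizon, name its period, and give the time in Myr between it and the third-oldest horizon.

Larger Ma means older, so oldest first: C 2178 > E 1728 > A 465.7 > D 355.8 > B 199.5 > F 8.61.
Counting 2 along gives E (1728 Ma); the excerpt puts that inside the Statherian, 1800–1600 Ma.
Next in line is A (465.7 Ma), and 1728 − 465.7 = 1262.3 Myr.

E, in the Statherian; 1262.3 million years to A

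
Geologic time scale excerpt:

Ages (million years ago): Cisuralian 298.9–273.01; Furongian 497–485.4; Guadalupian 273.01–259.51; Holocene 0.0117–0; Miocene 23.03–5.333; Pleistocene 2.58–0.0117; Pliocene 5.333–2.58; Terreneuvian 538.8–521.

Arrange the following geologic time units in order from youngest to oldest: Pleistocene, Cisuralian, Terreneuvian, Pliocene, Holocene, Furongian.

Read off each span (Ma): Pleistocene 2.58–0.0117; Cisuralian 298.9–273.01; Terreneuvian 538.8–521; Pliocene 5.333–2.58; Holocene 0.0117–0; Furongian 497–485.4.
Larger Ma is older, so oldest→youngest is Terreneuvian, Furongian, Cisuralian, Pliocene, Pleistocene, Holocene; reverse it for youngest→oldest.

Holocene, then Pleistocene, then Pliocene, then Cisuralian, then Furongian, then Terreneuvian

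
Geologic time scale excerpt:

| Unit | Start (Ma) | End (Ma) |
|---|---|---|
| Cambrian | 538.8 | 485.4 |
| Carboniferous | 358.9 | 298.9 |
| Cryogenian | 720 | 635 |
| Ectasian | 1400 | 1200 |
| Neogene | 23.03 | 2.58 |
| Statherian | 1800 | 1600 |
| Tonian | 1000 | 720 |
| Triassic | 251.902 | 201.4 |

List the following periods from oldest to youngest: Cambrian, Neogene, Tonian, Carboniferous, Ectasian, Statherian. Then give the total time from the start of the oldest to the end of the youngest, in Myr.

From the excerpt: Cambrian 538.8–485.4; Neogene 23.03–2.58; Tonian 1000–720; Carboniferous 358.9–298.9; Ectasian 1400–1200; Statherian 1800–1600 (Ma).
Larger Ma is earlier, so the oldest is Statherian and the youngest is Neogene; oldest to youngest: Statherian, Ectasian, Tonian, Cambrian, Carboniferous, Neogene.
Oldest start 1800 minus youngest end 2.58 gives 1797.42 Myr overall.

Statherian, Ectasian, Tonian, Cambrian, Carboniferous, Neogene; total span 1797.42 Myr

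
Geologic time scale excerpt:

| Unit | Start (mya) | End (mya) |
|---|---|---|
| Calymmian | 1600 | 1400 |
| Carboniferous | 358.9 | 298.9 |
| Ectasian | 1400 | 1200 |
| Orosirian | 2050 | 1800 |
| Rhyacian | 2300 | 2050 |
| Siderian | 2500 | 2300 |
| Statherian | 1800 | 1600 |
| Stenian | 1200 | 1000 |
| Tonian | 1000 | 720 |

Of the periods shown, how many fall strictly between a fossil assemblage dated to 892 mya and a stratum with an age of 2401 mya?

2401 Ma sits inside the Siderian (2500–2300) and 892 Ma inside the Tonian (1000–720); neither of those is wholly between the two dates.
The listed periods lying completely between them are Rhyacian, Orosirian, Statherian, Calymmian, Ectasian, Stenian — 6 in all.

6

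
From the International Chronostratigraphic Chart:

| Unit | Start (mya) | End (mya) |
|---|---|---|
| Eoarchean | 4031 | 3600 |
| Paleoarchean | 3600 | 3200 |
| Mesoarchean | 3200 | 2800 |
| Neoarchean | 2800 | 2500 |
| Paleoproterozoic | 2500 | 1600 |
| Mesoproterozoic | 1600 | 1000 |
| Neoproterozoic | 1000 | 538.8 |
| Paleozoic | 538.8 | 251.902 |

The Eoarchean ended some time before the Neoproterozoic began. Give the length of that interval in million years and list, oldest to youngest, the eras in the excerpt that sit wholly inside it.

2600 million years; Paleoarchean, Mesoarchean, Neoarchean, Paleoproterozoic, Mesoproterozoic

The Eoarchean closes at 3600 Ma and the Neoproterozoic opens at 1000 Ma, so the interval is 3600 − 1000 = 2600 Myr.
An era fits inside if it starts at or after 3600 Ma and ends at or before 1000 Ma; oldest first that gives Paleoarchean, Mesoarchean, Neoarchean, Paleoproterozoic, Mesoproterozoic.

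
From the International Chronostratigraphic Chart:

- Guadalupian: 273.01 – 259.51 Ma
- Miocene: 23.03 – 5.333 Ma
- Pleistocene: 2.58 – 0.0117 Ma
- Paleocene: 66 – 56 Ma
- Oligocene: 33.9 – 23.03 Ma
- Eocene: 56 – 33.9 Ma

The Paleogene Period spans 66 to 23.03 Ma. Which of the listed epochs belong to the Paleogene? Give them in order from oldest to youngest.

Paleocene, Eocene, Oligocene

Epochs with both bounds inside 66–23.03 Ma: Paleocene (66–56), Eocene (56–33.9), Oligocene (33.9–23.03).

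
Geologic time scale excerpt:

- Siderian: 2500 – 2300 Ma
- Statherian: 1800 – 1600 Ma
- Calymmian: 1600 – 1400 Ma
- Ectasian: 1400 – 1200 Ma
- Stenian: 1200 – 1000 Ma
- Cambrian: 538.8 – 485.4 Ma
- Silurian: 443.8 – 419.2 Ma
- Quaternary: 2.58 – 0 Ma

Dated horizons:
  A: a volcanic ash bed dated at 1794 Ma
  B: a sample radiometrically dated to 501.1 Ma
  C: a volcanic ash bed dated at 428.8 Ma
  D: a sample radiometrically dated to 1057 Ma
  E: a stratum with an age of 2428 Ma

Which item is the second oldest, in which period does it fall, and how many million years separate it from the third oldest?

Sorted oldest-first by Ma: E (2428), A (1794), D (1057), B (501.1), C (428.8).
The second oldest is A at 1794 Ma, which lies in 1800–1600 Ma: the Statherian.
The third oldest is D at 1057 Ma; separation = |1794 − 1057| = 737 Myr.

A, in the Statherian; 737 million years to D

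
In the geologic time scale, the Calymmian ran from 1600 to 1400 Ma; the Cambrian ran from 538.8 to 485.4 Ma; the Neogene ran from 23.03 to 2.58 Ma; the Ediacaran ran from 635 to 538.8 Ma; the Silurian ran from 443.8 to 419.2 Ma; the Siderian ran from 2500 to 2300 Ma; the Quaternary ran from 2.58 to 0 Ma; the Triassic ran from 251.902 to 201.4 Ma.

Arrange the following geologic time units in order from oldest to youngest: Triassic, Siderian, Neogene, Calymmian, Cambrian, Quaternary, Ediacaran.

The oldest of these is Siderian (starts 2500 Ma) and the youngest is Quaternary (ends 0 Ma).
In between, by decreasing start age: Calymmian (1600), Ediacaran (635), Cambrian (538.8), Triassic (251.902), Neogene (23.03).

Siderian, then Calymmian, then Ediacaran, then Cambrian, then Triassic, then Neogene, then Quaternary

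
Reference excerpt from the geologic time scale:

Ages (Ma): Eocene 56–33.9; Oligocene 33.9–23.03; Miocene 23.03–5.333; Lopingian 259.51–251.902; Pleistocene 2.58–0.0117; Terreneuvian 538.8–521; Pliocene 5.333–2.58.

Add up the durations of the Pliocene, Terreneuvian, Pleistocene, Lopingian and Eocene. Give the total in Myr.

Duration is start − end for each: (5.333 − 2.58) + (538.8 − 521) + (2.58 − 0.0117) + (259.51 − 251.902) + (56 − 33.9).
That is 2.753 + 17.8 + 2.5683 + 7.608 + 22.1, which totals 52.8293 million years.

52.8293 million years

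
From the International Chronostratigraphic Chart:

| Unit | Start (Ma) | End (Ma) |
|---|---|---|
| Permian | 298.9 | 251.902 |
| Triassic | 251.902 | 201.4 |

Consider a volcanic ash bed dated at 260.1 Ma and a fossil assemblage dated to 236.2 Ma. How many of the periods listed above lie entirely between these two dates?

The older date is 260.1 Ma and the younger is 236.2 Ma.
No period both begins after 260.1 Ma and ends before 236.2 Ma, so the count is 0.

0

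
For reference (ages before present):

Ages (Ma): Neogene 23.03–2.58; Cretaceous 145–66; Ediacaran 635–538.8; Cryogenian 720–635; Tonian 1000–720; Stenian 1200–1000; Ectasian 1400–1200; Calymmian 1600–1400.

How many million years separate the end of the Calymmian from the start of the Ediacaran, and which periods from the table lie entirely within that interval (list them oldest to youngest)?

End of Calymmian = 1400 Ma; start of Ediacaran = 635 Ma.
Gap = 1400 − 635 = 765 Myr.
Periods wholly inside 1400–635 Ma: Ectasian (1400–1200), Stenian (1200–1000), Tonian (1000–720), Cryogenian (720–635).

765 million years; Ectasian, Stenian, Tonian, Cryogenian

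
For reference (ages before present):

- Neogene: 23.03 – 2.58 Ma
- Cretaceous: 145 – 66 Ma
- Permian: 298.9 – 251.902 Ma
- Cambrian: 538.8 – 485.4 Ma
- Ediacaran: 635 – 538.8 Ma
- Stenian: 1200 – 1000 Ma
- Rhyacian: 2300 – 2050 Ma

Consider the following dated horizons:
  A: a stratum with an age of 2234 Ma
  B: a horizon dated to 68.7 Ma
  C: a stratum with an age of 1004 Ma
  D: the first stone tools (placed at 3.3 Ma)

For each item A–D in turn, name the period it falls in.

A: 2234 Ma lies in 2300–2050 Ma, so Rhyacian.
B: 68.7 Ma lies in 145–66 Ma, so Cretaceous.
C: 1004 Ma lies in 1200–1000 Ma, so Stenian.
D: 3.3 Ma lies in 23.03–2.58 Ma, so Neogene.

A — Rhyacian; B — Cretaceous; C — Stenian; D — Neogene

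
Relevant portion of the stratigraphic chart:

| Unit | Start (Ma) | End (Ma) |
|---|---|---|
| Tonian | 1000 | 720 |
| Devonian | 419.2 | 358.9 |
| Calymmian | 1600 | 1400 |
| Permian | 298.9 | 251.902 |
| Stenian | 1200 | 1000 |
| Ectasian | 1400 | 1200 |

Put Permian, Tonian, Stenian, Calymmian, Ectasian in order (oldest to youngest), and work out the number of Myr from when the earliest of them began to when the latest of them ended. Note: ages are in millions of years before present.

Start ages (Ma): Calymmian 1600, Ectasian 1400, Stenian 1200, Tonian 1000, Permian 298.9.
Ordered oldest to youngest: Calymmian, Ectasian, Stenian, Tonian, Permian.
Span = 1600 − 251.902 = 1348.098 Myr.

Calymmian, Ectasian, Stenian, Tonian, Permian; total span 1348.098 Myr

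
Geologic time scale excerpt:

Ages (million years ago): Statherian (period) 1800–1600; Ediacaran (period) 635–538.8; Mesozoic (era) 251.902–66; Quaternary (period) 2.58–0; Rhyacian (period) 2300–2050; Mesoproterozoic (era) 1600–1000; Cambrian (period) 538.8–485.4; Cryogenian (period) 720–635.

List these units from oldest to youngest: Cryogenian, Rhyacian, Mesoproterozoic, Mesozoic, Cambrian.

Rhyacian, then Mesoproterozoic, then Cryogenian, then Cambrian, then Mesozoic

Sorting by start age (descending Ma, since larger Ma = older): Rhyacian start 2300, Mesoproterozoic start 1600, Cryogenian start 720, Cambrian start 538.8, Mesozoic start 251.902.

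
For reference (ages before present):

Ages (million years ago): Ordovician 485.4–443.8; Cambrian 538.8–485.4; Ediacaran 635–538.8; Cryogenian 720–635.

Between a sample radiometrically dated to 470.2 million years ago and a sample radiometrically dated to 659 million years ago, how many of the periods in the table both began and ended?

2

659 Ma sits inside the Cryogenian (720–635) and 470.2 Ma inside the Ordovician (485.4–443.8); neither of those is wholly between the two dates.
The listed periods lying completely between them are Ediacaran, Cambrian — 2 in all.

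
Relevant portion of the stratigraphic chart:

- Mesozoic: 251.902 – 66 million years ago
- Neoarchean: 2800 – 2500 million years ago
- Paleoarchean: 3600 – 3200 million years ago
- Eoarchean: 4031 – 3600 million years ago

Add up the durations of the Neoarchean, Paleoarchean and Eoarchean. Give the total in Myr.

Each duration: Neoarchean = 300; Paleoarchean = 400; Eoarchean = 431.
Sum: 300 + 400 + 431 = 1131 Myr.

1131 million years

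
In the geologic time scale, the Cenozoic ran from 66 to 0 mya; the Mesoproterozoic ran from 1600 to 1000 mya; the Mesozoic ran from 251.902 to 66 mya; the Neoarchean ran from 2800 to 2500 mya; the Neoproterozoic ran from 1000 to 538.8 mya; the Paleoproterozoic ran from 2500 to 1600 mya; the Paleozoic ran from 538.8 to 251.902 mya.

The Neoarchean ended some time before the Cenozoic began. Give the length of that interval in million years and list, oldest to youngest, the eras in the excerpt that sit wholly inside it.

2434 million years; Paleoproterozoic, Mesoproterozoic, Neoproterozoic, Paleozoic, Mesozoic

The Neoarchean closes at 2500 Ma and the Cenozoic opens at 66 Ma, so the interval is 2500 − 66 = 2434 Myr.
An era fits inside if it starts at or after 2500 Ma and ends at or before 66 Ma; oldest first that gives Paleoproterozoic, Mesoproterozoic, Neoproterozoic, Paleozoic, Mesozoic.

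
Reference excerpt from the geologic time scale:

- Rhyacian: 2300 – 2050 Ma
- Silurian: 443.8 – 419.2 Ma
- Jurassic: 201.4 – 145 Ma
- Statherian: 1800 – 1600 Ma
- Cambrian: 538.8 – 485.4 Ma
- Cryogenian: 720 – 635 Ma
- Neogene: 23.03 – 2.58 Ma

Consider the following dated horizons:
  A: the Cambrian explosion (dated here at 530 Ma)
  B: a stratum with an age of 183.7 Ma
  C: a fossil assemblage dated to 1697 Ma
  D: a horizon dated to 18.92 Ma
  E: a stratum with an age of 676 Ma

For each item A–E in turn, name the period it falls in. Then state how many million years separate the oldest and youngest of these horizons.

A — Cambrian; B — Jurassic; C — Statherian; D — Neogene; E — Cryogenian; span 1678.08 million years

Match each age against the start–end ranges in the excerpt: A = 530 Ma → Cambrian (538.8–485.4); B = 183.7 Ma → Jurassic (201.4–145); C = 1697 Ma → Statherian (1800–1600); D = 18.92 Ma → Neogene (23.03–2.58); E = 676 Ma → Cryogenian (720–635).
The largest age is 1697 Ma and the smallest is 18.92 Ma; their difference is 1678.08 Myr.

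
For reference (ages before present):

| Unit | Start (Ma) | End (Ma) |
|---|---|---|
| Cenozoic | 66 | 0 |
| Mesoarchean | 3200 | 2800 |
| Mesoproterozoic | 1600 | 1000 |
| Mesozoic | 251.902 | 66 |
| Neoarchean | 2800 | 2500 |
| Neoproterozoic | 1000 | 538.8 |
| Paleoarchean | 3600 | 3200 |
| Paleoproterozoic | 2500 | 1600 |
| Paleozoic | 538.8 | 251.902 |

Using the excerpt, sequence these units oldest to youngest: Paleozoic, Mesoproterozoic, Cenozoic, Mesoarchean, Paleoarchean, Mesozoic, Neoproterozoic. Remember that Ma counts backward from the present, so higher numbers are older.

Paleoarchean → Mesoarchean → Mesoproterozoic → Neoproterozoic → Paleozoic → Mesozoic → Cenozoic

Read off each span (Ma): Paleozoic 538.8–251.902; Mesoproterozoic 1600–1000; Cenozoic 66–0; Mesoarchean 3200–2800; Paleoarchean 3600–3200; Mesozoic 251.902–66; Neoproterozoic 1000–538.8.
Larger Ma is older, so oldest→youngest is Paleoarchean, Mesoarchean, Mesoproterozoic, Neoproterozoic, Paleozoic, Mesozoic, Cenozoic.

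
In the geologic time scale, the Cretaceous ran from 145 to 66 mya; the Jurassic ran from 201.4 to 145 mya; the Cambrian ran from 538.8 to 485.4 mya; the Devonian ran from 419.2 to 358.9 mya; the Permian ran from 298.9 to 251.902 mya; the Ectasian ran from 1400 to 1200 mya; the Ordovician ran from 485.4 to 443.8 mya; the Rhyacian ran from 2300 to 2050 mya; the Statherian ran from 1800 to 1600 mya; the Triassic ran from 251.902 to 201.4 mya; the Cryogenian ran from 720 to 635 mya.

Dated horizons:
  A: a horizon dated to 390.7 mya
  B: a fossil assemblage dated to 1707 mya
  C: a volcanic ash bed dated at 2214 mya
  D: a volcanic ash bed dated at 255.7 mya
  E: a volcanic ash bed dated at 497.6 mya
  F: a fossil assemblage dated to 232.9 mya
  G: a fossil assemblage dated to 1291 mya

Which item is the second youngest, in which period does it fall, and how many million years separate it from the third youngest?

D, in the Permian; 135 million years to A

Sorted youngest-first by Ma: F (232.9), D (255.7), A (390.7), E (497.6), G (1291), B (1707), C (2214).
The second youngest is D at 255.7 Ma, which lies in 298.9–251.902 Ma: the Permian.
The third youngest is A at 390.7 Ma; separation = |255.7 − 390.7| = 135 Myr.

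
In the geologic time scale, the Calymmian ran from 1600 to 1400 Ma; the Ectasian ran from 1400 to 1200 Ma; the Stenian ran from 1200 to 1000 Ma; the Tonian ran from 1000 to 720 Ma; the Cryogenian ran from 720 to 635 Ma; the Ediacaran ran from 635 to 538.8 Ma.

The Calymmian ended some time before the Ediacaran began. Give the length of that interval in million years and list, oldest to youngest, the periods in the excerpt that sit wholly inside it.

End of Calymmian = 1400 Ma; start of Ediacaran = 635 Ma.
Gap = 1400 − 635 = 765 Myr.
Periods wholly inside 1400–635 Ma: Ectasian (1400–1200), Stenian (1200–1000), Tonian (1000–720), Cryogenian (720–635).

765 million years; Ectasian, Stenian, Tonian, Cryogenian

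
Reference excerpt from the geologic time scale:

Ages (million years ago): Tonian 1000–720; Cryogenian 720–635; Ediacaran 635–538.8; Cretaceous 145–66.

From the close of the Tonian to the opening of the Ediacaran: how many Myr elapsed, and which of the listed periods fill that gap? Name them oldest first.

85 million years; Cryogenian

The Tonian closes at 720 Ma and the Ediacaran opens at 635 Ma, so the interval is 720 − 635 = 85 Myr.
A period fits inside if it starts at or after 720 Ma and ends at or before 635 Ma; oldest first that gives Cryogenian.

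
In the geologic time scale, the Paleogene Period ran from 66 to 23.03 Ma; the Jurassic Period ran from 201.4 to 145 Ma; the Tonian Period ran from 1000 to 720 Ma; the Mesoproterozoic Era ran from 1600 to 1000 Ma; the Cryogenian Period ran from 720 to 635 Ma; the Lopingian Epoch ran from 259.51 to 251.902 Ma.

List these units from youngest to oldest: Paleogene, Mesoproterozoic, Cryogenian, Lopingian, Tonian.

Paleogene → Lopingian → Cryogenian → Tonian → Mesoproterozoic

Read off each span (Ma): Paleogene 66–23.03; Mesoproterozoic 1600–1000; Cryogenian 720–635; Lopingian 259.51–251.902; Tonian 1000–720.
Larger Ma is older, so oldest→youngest is Mesoproterozoic, Tonian, Cryogenian, Lopingian, Paleogene; reverse it for youngest→oldest.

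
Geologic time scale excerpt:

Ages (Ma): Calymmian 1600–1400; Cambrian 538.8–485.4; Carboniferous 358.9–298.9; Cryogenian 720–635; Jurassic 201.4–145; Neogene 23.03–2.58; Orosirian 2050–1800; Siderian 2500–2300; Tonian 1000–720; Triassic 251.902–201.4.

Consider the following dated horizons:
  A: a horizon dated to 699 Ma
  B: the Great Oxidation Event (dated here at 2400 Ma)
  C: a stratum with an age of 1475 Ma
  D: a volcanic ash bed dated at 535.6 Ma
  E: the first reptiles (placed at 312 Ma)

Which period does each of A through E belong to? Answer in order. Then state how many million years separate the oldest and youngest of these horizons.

A — Cryogenian; B — Siderian; C — Calymmian; D — Cambrian; E — Carboniferous; span 2088 million years

A: 699 Ma lies in 720–635 Ma, so Cryogenian.
B: 2400 Ma lies in 2500–2300 Ma, so Siderian.
C: 1475 Ma lies in 1600–1400 Ma, so Calymmian.
D: 535.6 Ma lies in 538.8–485.4 Ma, so Cambrian.
E: 312 Ma lies in 358.9–298.9 Ma, so Carboniferous.
Oldest = 2400 Ma, youngest = 312 Ma → span 2088 Myr.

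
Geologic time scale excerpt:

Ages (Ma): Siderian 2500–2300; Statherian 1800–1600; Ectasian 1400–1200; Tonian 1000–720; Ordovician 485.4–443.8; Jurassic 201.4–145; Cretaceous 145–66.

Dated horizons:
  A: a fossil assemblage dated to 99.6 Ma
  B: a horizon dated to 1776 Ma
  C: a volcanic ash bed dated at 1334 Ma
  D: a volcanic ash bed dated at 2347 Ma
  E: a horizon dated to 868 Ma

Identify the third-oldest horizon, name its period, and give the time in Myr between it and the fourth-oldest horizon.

Sorted oldest-first by Ma: D (2347), B (1776), C (1334), E (868), A (99.6).
The third oldest is C at 1334 Ma, which lies in 1400–1200 Ma: the Ectasian.
The fourth oldest is E at 868 Ma; separation = |1334 − 868| = 466 Myr.

C, in the Ectasian; 466 million years to E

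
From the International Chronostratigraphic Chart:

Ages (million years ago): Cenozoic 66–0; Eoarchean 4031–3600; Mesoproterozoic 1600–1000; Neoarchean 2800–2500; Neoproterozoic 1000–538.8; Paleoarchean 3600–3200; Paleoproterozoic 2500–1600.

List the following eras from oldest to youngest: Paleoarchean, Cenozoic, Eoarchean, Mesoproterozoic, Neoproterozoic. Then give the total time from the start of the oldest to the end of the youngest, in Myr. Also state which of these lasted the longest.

Eoarchean → Paleoarchean → Mesoproterozoic → Neoproterozoic → Cenozoic; total span 4031 Myr; longest is Mesoproterozoic

From the excerpt: Paleoarchean 3600–3200; Cenozoic 66–0; Eoarchean 4031–3600; Mesoproterozoic 1600–1000; Neoproterozoic 1000–538.8 (Ma).
Larger Ma is earlier, so the oldest is Eoarchean and the youngest is Cenozoic; oldest to youngest: Eoarchean, Paleoarchean, Mesoproterozoic, Neoproterozoic, Cenozoic.
Oldest start 4031 minus youngest end 0 gives 4031 Myr overall.
Individual lengths (start − end): Mesoproterozoic 600; Paleoarchean 400; Neoproterozoic 461.2; Eoarchean 431; Cenozoic 66. The largest is Mesoproterozoic at 600 Myr.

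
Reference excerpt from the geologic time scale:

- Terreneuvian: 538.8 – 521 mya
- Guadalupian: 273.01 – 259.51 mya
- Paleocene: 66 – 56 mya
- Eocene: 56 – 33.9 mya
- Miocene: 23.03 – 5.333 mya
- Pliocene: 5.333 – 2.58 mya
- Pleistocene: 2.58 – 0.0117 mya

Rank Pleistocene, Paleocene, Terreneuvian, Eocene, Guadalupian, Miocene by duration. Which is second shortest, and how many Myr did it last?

Paleocene, 10 million years

Start − end for each: Pleistocene 2.58 − 0.0117 = 2.5683; Paleocene 66 − 56 = 10; Terreneuvian 538.8 − 521 = 17.8; Eocene 56 − 33.9 = 22.1; Guadalupian 273.01 − 259.51 = 13.5; Miocene 23.03 − 5.333 = 17.697.
Ranking these from shortest: Pleistocene < Paleocene < Guadalupian < Miocene < Terreneuvian < Eocene.
Position 2 in that ranking is Paleocene, which lasted 10 Myr.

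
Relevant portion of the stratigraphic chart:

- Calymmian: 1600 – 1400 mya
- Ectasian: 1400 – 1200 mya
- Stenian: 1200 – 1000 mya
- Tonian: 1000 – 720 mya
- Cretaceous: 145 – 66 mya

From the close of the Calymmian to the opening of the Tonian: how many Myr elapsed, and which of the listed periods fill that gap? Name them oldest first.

The Calymmian closes at 1400 Ma and the Tonian opens at 1000 Ma, so the interval is 1400 − 1000 = 400 Myr.
A period fits inside if it starts at or after 1400 Ma and ends at or before 1000 Ma; oldest first that gives Ectasian, Stenian.

400 million years; Ectasian, Stenian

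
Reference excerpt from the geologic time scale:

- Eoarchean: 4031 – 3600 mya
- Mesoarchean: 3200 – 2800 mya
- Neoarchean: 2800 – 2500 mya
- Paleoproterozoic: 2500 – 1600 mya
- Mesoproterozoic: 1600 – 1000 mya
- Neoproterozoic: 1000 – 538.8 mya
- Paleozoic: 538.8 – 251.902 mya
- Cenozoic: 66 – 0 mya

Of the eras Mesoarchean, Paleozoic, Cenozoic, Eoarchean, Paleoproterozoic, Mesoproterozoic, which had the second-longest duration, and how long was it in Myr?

Mesoproterozoic, 600 million years

Durations: Mesoarchean 400; Paleozoic 286.898; Cenozoic 66; Eoarchean 431; Paleoproterozoic 900; Mesoproterozoic 600 Myr.
Sorted longest-first: Paleoproterozoic (900), Mesoproterozoic (600), Eoarchean (431), Mesoarchean (400), Paleozoic (286.898), Cenozoic (66).
The second longest is Mesoproterozoic at 600 Myr.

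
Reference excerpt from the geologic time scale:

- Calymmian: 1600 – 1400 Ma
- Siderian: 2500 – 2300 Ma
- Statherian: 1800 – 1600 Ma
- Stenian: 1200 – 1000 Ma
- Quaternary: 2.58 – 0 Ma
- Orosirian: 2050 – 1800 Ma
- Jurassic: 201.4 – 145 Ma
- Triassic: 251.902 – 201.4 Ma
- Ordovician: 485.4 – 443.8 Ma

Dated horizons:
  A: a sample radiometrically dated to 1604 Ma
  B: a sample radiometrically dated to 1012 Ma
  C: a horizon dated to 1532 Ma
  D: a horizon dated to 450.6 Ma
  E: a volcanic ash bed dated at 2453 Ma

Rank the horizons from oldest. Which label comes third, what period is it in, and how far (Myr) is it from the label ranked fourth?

C, in the Calymmian; 520 million years to B

Sorted oldest-first by Ma: E (2453), A (1604), C (1532), B (1012), D (450.6).
The third oldest is C at 1532 Ma, which lies in 1600–1400 Ma: the Calymmian.
The fourth oldest is B at 1012 Ma; separation = |1532 − 1012| = 520 Myr.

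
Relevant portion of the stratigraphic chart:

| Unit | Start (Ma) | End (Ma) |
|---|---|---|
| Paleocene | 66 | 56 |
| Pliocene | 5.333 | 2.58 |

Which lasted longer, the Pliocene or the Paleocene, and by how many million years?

Pliocene: 5.333 − 2.58 = 2.753 Myr.
Paleocene: 66 − 56 = 10 Myr.
Difference: 10 − 2.753 = 7.247 Myr, so the Paleocene was longer.

Paleocene, by 7.247 million years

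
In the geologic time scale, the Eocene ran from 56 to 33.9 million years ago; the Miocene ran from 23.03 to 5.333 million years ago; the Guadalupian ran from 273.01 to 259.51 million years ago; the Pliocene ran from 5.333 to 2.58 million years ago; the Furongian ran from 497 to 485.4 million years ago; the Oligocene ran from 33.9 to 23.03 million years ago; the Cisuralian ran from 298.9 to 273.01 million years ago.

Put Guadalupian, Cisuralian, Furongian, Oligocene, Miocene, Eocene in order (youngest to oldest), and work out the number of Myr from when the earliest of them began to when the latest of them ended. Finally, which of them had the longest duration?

From the excerpt: Guadalupian 273.01–259.51; Cisuralian 298.9–273.01; Furongian 497–485.4; Oligocene 33.9–23.03; Miocene 23.03–5.333; Eocene 56–33.9 (Ma).
Larger Ma is earlier, so the oldest is Furongian and the youngest is Miocene; youngest to oldest: Miocene, Oligocene, Eocene, Guadalupian, Cisuralian, Furongian.
Oldest start 497 minus youngest end 5.333 gives 491.667 Myr overall.
Individual lengths (start − end): Guadalupian 13.5; Eocene 22.1; Cisuralian 25.89; Miocene 17.697; Furongian 11.6; Oligocene 10.87. The largest is Cisuralian at 25.89 Myr.

Miocene → Oligocene → Eocene → Guadalupian → Cisuralian → Furongian; total span 491.667 Myr; longest is Cisuralian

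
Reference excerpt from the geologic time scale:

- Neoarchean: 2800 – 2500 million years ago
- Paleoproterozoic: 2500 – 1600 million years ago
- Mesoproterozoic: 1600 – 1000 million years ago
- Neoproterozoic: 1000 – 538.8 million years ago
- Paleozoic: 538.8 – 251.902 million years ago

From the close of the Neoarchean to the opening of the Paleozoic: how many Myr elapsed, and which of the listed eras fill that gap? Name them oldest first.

End of Neoarchean = 2500 Ma; start of Paleozoic = 538.8 Ma.
Gap = 2500 − 538.8 = 1961.2 Myr.
Eras wholly inside 2500–538.8 Ma: Paleoproterozoic (2500–1600), Mesoproterozoic (1600–1000), Neoproterozoic (1000–538.8).

1961.2 million years; Paleoproterozoic, Mesoproterozoic, Neoproterozoic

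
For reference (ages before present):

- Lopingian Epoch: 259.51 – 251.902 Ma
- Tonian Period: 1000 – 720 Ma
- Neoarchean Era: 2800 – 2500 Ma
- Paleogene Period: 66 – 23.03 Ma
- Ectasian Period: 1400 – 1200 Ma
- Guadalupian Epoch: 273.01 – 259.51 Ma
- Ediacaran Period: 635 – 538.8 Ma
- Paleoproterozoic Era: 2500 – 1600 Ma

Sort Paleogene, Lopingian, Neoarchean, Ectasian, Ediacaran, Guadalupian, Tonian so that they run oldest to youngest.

Neoarchean, then Ectasian, then Tonian, then Ediacaran, then Guadalupian, then Lopingian, then Paleogene

Read off each span (Ma): Paleogene 66–23.03; Lopingian 259.51–251.902; Neoarchean 2800–2500; Ectasian 1400–1200; Ediacaran 635–538.8; Guadalupian 273.01–259.51; Tonian 1000–720.
Larger Ma is older, so oldest→youngest is Neoarchean, Ectasian, Tonian, Ediacaran, Guadalupian, Lopingian, Paleogene.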